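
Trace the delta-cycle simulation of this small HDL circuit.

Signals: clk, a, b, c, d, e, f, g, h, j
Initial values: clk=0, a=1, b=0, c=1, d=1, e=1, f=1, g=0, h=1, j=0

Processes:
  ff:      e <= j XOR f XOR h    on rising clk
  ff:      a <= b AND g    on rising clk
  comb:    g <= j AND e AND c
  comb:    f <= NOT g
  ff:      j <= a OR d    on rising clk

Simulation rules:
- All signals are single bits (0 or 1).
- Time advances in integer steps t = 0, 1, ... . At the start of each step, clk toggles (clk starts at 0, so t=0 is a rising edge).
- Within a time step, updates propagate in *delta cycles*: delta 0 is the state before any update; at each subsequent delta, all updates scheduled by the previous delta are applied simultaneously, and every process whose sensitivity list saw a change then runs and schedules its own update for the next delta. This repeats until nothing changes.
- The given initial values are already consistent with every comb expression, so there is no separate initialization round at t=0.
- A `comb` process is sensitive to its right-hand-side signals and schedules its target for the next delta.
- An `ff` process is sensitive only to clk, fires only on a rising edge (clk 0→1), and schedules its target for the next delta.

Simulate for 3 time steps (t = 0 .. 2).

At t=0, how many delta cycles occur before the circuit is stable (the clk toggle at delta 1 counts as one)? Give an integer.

[bits: f,d,clk,j,c,h,b,e,a,g]
t=0: Δ0=1100110110 Δ1=1110110110 Δ2=1111110000 | 2Δ
t=1: Δ0=1111110000 Δ1=1101110000 | 1Δ
t=2: Δ0=1101110000 Δ1=1111110000 Δ2=1111110100 Δ3=1111110101 Δ4=0111110101 | 4Δ

2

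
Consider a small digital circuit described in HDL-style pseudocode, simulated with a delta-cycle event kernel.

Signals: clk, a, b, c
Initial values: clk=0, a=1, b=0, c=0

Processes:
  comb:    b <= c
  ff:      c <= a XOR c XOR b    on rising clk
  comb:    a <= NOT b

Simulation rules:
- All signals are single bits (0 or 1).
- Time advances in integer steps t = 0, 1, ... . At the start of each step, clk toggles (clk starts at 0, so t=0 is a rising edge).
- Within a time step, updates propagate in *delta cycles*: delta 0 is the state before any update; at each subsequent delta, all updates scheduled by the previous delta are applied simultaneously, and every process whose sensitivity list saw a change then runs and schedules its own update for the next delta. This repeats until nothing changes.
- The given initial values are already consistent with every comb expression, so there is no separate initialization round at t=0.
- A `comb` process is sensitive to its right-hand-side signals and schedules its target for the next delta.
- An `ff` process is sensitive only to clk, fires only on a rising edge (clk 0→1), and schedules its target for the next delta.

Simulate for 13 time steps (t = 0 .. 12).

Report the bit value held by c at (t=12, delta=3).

[bits: clk,a,b,c]
t=0: Δ0=0100 Δ1=1100 Δ2=1101 Δ3=1111 Δ4=1011 | 4Δ
t=1: Δ0=1011 Δ1=0011 | 1Δ
t=2: Δ0=0011 Δ1=1011 Δ2=1010 Δ3=1000 Δ4=1100 | 4Δ
t=3: Δ0=1100 Δ1=0100 | 1Δ
t=4: Δ0=0100 Δ1=1100 Δ2=1101 Δ3=1111 Δ4=1011 | 4Δ
t=5: Δ0=1011 Δ1=0011 | 1Δ
t=6: Δ0=0011 Δ1=1011 Δ2=1010 Δ3=1000 Δ4=1100 | 4Δ
t=7: Δ0=1100 Δ1=0100 | 1Δ
t=8: Δ0=0100 Δ1=1100 Δ2=1101 Δ3=1111 Δ4=1011 | 4Δ
t=9: Δ0=1011 Δ1=0011 | 1Δ
t=10: Δ0=0011 Δ1=1011 Δ2=1010 Δ3=1000 Δ4=1100 | 4Δ
t=11: Δ0=1100 Δ1=0100 | 1Δ
t=12: Δ0=0100 Δ1=1100 Δ2=1101 Δ3=1111 Δ4=1011 | 4Δ

1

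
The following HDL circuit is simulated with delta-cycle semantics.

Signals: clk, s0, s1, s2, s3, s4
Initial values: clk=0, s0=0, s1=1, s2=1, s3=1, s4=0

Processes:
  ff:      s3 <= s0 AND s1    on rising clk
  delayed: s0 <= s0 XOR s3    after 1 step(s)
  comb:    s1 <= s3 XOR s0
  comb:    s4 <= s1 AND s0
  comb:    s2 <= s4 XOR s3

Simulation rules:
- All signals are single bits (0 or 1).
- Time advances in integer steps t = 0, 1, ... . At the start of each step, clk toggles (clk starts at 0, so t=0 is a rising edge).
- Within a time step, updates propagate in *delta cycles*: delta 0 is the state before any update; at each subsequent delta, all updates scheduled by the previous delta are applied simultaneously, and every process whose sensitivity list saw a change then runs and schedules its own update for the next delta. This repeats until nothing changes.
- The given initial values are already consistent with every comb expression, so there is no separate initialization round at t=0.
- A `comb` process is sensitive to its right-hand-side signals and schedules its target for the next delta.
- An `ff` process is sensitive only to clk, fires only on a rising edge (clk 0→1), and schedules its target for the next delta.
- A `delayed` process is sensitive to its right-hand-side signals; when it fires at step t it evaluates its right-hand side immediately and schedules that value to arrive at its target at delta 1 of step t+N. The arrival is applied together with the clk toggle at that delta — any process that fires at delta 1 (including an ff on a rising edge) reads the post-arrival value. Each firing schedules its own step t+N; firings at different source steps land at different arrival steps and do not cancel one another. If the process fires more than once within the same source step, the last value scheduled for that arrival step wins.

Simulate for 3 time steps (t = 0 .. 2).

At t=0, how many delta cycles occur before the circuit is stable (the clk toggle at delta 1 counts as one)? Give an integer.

3

[bits: s1,s4,clk,s0,s2,s3]
t=0: Δ0=100011 Δ1=101011 Δ2=101010 Δ3=001000 | 3Δ
t=1: Δ0=001000 Δ1=000000 | 1Δ
t=2: Δ0=000000 Δ1=001000 | 1Δ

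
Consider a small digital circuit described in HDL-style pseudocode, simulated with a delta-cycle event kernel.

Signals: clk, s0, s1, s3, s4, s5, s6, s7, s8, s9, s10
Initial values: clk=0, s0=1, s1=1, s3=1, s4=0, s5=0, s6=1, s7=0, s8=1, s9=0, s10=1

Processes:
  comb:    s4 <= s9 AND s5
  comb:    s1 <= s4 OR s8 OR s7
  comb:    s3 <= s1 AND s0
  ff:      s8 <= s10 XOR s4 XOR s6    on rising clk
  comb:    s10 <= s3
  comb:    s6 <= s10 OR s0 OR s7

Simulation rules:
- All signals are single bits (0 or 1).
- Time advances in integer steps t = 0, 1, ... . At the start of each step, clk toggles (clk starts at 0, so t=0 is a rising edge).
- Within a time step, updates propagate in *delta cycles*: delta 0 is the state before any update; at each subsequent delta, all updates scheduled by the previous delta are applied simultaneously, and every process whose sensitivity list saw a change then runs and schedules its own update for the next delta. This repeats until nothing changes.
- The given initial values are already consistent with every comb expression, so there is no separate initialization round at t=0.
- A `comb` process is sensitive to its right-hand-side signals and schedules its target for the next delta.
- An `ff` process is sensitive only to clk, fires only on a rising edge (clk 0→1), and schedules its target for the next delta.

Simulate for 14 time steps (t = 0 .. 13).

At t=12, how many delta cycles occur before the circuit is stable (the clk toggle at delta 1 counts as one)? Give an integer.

[bits: s3,s1,s10,s9,s7,s5,s0,s4,s8,s6,clk]
t=0: Δ0=11100010110 Δ1=11100010111 Δ2=11100010011 Δ3=10100010011 Δ4=00100010011 Δ5=00000010011 | 5Δ
t=1: Δ0=00000010011 Δ1=00000010010 | 1Δ
t=2: Δ0=00000010010 Δ1=00000010011 Δ2=00000010111 Δ3=01000010111 Δ4=11000010111 Δ5=11100010111 | 5Δ
t=3: Δ0=11100010111 Δ1=11100010110 | 1Δ
t=4: Δ0=11100010110 Δ1=11100010111 Δ2=11100010011 Δ3=10100010011 Δ4=00100010011 Δ5=00000010011 | 5Δ
t=5: Δ0=00000010011 Δ1=00000010010 | 1Δ
t=6: Δ0=00000010010 Δ1=00000010011 Δ2=00000010111 Δ3=01000010111 Δ4=11000010111 Δ5=11100010111 | 5Δ
t=7: Δ0=11100010111 Δ1=11100010110 | 1Δ
t=8: Δ0=11100010110 Δ1=11100010111 Δ2=11100010011 Δ3=10100010011 Δ4=00100010011 Δ5=00000010011 | 5Δ
t=9: Δ0=00000010011 Δ1=00000010010 | 1Δ
t=10: Δ0=00000010010 Δ1=00000010011 Δ2=00000010111 Δ3=01000010111 Δ4=11000010111 Δ5=11100010111 | 5Δ
t=11: Δ0=11100010111 Δ1=11100010110 | 1Δ
t=12: Δ0=11100010110 Δ1=11100010111 Δ2=11100010011 Δ3=10100010011 Δ4=00100010011 Δ5=00000010011 | 5Δ
t=13: Δ0=00000010011 Δ1=00000010010 | 1Δ

5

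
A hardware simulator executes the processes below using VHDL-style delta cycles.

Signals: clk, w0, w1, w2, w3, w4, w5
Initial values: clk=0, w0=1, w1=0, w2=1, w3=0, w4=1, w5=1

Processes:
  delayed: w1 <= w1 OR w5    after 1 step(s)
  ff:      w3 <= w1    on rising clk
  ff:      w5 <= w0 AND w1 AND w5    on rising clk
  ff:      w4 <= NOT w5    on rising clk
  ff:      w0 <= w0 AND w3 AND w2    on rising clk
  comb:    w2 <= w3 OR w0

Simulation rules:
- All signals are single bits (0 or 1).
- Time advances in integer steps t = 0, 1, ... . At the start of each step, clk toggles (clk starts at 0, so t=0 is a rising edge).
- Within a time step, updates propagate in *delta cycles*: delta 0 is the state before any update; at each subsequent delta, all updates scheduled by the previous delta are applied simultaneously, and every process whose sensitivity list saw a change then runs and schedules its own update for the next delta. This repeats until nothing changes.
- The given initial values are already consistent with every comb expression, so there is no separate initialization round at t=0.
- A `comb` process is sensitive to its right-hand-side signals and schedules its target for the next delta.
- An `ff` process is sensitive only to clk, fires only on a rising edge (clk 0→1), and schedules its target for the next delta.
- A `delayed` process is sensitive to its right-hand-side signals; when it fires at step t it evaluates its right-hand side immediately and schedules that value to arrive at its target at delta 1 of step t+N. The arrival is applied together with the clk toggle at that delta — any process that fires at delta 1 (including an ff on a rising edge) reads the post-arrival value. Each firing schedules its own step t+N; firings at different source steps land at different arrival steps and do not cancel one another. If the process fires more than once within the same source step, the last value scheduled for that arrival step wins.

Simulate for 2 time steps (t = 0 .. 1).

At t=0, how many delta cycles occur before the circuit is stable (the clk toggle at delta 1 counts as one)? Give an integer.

3

[bits: w2,w4,clk,w3,w0,w5,w1]
t=0: Δ0=1100110 Δ1=1110110 Δ2=1010000 Δ3=0010000 | 3Δ
t=1: Δ0=0010000 Δ1=0000000 | 1Δ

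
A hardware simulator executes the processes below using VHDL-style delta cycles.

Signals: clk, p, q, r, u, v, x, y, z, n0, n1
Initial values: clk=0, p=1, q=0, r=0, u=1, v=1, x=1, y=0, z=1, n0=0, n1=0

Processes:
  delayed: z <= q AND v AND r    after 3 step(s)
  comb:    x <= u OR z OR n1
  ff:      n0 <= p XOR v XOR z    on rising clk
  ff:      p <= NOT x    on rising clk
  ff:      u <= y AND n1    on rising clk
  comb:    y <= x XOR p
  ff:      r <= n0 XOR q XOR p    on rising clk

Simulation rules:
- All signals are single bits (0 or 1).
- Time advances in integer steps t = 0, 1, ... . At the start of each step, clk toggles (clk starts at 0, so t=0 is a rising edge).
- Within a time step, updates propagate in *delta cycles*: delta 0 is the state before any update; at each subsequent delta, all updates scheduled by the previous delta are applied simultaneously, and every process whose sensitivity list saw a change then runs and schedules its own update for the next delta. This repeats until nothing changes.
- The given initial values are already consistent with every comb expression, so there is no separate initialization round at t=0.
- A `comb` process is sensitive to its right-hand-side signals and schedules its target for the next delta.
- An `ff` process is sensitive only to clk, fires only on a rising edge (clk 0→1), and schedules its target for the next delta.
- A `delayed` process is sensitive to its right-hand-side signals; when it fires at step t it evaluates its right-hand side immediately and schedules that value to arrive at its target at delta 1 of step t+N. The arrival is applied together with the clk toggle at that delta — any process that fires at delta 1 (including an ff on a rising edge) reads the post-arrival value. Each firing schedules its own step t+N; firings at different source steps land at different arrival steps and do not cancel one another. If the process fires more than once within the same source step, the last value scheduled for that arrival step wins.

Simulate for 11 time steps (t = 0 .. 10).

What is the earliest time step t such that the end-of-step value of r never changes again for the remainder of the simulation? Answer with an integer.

t=0 Δ0: x=1 p=1 z=1 v=1 clk=0 y=0 u=1 q=0 n0=0 n1=0 r=0
  Δ1: clk:0→1
  Δ2: p:1→0, u:1→0, n0:0→1, r:0→1
  Δ3: y:0→1
  (3Δ to stable)
t=1 Δ0: x=1 p=0 z=1 v=1 clk=1 y=1 u=0 q=0 n0=1 n1=0 r=1
  Δ1: clk:1→0
  (1Δ to stable)
t=2 Δ0: x=1 p=0 z=1 v=1 clk=0 y=1 u=0 q=0 n0=1 n1=0 r=1
  Δ1: clk:0→1
  Δ2: n0:1→0
  (2Δ to stable)
t=3 Δ0: x=1 p=0 z=1 v=1 clk=1 y=1 u=0 q=0 n0=0 n1=0 r=1
  Δ1: z:1→0, clk:1→0
  Δ2: x:1→0
  Δ3: y:1→0
  (3Δ to stable)
t=4 Δ0: x=0 p=0 z=0 v=1 clk=0 y=0 u=0 q=0 n0=0 n1=0 r=1
  Δ1: clk:0→1
  Δ2: p:0→1, n0:0→1, r:1→0
  Δ3: y:0→1
  (3Δ to stable)
t=5 Δ0: x=0 p=1 z=0 v=1 clk=1 y=1 u=0 q=0 n0=1 n1=0 r=0
  Δ1: clk:1→0
  (1Δ to stable)
t=6 Δ0: x=0 p=1 z=0 v=1 clk=0 y=1 u=0 q=0 n0=1 n1=0 r=0
  Δ1: clk:0→1
  Δ2: n0:1→0
  (2Δ to stable)
t=7 Δ0: x=0 p=1 z=0 v=1 clk=1 y=1 u=0 q=0 n0=0 n1=0 r=0
  Δ1: clk:1→0
  (1Δ to stable)
t=8 Δ0: x=0 p=1 z=0 v=1 clk=0 y=1 u=0 q=0 n0=0 n1=0 r=0
  Δ1: clk:0→1
  Δ2: r:0→1
  (2Δ to stable)
t=9 Δ0: x=0 p=1 z=0 v=1 clk=1 y=1 u=0 q=0 n0=0 n1=0 r=1
  Δ1: clk:1→0
  (1Δ to stable)
t=10 Δ0: x=0 p=1 z=0 v=1 clk=0 y=1 u=0 q=0 n0=0 n1=0 r=1
  Δ1: clk:0→1
  (1Δ to stable)

8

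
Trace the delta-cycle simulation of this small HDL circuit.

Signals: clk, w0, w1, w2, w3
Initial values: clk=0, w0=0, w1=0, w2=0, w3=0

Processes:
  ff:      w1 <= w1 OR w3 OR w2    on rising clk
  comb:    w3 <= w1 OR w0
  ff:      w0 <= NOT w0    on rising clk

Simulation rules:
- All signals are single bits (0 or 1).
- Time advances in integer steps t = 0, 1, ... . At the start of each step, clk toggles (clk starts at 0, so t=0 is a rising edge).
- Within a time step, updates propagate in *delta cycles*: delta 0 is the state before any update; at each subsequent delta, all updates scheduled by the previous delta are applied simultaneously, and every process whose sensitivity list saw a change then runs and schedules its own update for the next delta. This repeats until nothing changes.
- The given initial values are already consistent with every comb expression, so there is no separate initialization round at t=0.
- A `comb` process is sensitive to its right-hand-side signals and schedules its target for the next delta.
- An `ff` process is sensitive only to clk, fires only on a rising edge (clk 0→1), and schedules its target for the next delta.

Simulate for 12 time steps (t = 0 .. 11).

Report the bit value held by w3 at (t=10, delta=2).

1

[bits: w2,w0,w1,w3,clk]
t=0: Δ0=00000 Δ1=00001 Δ2=01001 Δ3=01011 | 3Δ
t=1: Δ0=01011 Δ1=01010 | 1Δ
t=2: Δ0=01010 Δ1=01011 Δ2=00111 | 2Δ
t=3: Δ0=00111 Δ1=00110 | 1Δ
t=4: Δ0=00110 Δ1=00111 Δ2=01111 | 2Δ
t=5: Δ0=01111 Δ1=01110 | 1Δ
t=6: Δ0=01110 Δ1=01111 Δ2=00111 | 2Δ
t=7: Δ0=00111 Δ1=00110 | 1Δ
t=8: Δ0=00110 Δ1=00111 Δ2=01111 | 2Δ
t=9: Δ0=01111 Δ1=01110 | 1Δ
t=10: Δ0=01110 Δ1=01111 Δ2=00111 | 2Δ
t=11: Δ0=00111 Δ1=00110 | 1Δ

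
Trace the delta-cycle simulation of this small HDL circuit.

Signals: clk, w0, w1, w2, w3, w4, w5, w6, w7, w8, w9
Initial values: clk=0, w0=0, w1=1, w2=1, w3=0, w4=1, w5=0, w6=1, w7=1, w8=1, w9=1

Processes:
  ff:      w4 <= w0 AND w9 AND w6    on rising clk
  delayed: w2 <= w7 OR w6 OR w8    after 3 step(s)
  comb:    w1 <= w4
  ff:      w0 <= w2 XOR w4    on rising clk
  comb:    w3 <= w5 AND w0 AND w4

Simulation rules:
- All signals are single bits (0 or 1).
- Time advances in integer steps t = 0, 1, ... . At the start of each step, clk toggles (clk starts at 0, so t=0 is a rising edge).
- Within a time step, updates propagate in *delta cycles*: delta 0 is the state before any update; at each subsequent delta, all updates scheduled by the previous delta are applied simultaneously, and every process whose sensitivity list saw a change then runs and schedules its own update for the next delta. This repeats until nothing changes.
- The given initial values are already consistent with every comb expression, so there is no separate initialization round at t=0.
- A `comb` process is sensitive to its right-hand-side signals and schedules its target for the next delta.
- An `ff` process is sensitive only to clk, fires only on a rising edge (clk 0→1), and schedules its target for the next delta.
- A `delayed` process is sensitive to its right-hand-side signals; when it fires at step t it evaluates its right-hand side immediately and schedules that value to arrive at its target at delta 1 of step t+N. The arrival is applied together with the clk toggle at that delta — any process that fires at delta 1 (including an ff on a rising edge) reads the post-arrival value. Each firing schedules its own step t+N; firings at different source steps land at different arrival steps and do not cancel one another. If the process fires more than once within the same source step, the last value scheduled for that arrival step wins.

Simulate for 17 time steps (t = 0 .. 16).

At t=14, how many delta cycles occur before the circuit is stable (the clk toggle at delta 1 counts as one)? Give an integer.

t=0 Δ0: w0=0 w6=1 w5=0 w9=1 w2=1 w7=1 w8=1 w3=0 clk=0 w4=1 w1=1
  Δ1: clk:0→1
  Δ2: w4:1→0
  Δ3: w1:1→0
  (3Δ to stable)
t=1 Δ0: w0=0 w6=1 w5=0 w9=1 w2=1 w7=1 w8=1 w3=0 clk=1 w4=0 w1=0
  Δ1: clk:1→0
  (1Δ to stable)
t=2 Δ0: w0=0 w6=1 w5=0 w9=1 w2=1 w7=1 w8=1 w3=0 clk=0 w4=0 w1=0
  Δ1: clk:0→1
  Δ2: w0:0→1
  (2Δ to stable)
t=3 Δ0: w0=1 w6=1 w5=0 w9=1 w2=1 w7=1 w8=1 w3=0 clk=1 w4=0 w1=0
  Δ1: clk:1→0
  (1Δ to stable)
t=4 Δ0: w0=1 w6=1 w5=0 w9=1 w2=1 w7=1 w8=1 w3=0 clk=0 w4=0 w1=0
  Δ1: clk:0→1
  Δ2: w4:0→1
  Δ3: w1:0→1
  (3Δ to stable)
t=5 Δ0: w0=1 w6=1 w5=0 w9=1 w2=1 w7=1 w8=1 w3=0 clk=1 w4=1 w1=1
  Δ1: clk:1→0
  (1Δ to stable)
t=6 Δ0: w0=1 w6=1 w5=0 w9=1 w2=1 w7=1 w8=1 w3=0 clk=0 w4=1 w1=1
  Δ1: clk:0→1
  Δ2: w0:1→0
  (2Δ to stable)
t=7 Δ0: w0=0 w6=1 w5=0 w9=1 w2=1 w7=1 w8=1 w3=0 clk=1 w4=1 w1=1
  Δ1: clk:1→0
  (1Δ to stable)
t=8 Δ0: w0=0 w6=1 w5=0 w9=1 w2=1 w7=1 w8=1 w3=0 clk=0 w4=1 w1=1
  Δ1: clk:0→1
  Δ2: w4:1→0
  Δ3: w1:1→0
  (3Δ to stable)
t=9 Δ0: w0=0 w6=1 w5=0 w9=1 w2=1 w7=1 w8=1 w3=0 clk=1 w4=0 w1=0
  Δ1: clk:1→0
  (1Δ to stable)
t=10 Δ0: w0=0 w6=1 w5=0 w9=1 w2=1 w7=1 w8=1 w3=0 clk=0 w4=0 w1=0
  Δ1: clk:0→1
  Δ2: w0:0→1
  (2Δ to stable)
t=11 Δ0: w0=1 w6=1 w5=0 w9=1 w2=1 w7=1 w8=1 w3=0 clk=1 w4=0 w1=0
  Δ1: clk:1→0
  (1Δ to stable)
t=12 Δ0: w0=1 w6=1 w5=0 w9=1 w2=1 w7=1 w8=1 w3=0 clk=0 w4=0 w1=0
  Δ1: clk:0→1
  Δ2: w4:0→1
  Δ3: w1:0→1
  (3Δ to stable)
t=13 Δ0: w0=1 w6=1 w5=0 w9=1 w2=1 w7=1 w8=1 w3=0 clk=1 w4=1 w1=1
  Δ1: clk:1→0
  (1Δ to stable)
t=14 Δ0: w0=1 w6=1 w5=0 w9=1 w2=1 w7=1 w8=1 w3=0 clk=0 w4=1 w1=1
  Δ1: clk:0→1
  Δ2: w0:1→0
  (2Δ to stable)
t=15 Δ0: w0=0 w6=1 w5=0 w9=1 w2=1 w7=1 w8=1 w3=0 clk=1 w4=1 w1=1
  Δ1: clk:1→0
  (1Δ to stable)
t=16 Δ0: w0=0 w6=1 w5=0 w9=1 w2=1 w7=1 w8=1 w3=0 clk=0 w4=1 w1=1
  Δ1: clk:0→1
  Δ2: w4:1→0
  Δ3: w1:1→0
  (3Δ to stable)

2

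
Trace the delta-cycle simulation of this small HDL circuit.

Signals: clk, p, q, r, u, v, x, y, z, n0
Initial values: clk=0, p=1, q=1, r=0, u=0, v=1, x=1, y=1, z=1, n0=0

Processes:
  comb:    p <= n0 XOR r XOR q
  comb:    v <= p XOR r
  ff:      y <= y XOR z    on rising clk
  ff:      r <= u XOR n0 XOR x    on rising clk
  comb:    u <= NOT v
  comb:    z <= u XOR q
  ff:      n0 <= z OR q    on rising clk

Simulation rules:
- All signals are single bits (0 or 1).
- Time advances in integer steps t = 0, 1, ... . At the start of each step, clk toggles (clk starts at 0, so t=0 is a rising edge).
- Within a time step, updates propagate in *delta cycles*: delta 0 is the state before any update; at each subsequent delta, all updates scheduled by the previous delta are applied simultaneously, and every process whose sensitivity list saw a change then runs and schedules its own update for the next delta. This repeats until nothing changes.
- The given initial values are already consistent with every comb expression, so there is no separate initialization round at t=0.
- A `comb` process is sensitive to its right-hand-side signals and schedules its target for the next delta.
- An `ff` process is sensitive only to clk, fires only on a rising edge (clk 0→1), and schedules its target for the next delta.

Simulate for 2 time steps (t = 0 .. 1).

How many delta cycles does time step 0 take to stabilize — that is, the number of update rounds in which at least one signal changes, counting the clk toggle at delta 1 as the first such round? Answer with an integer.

t=0 Δ0: u=0 clk=0 n0=0 p=1 z=1 v=1 q=1 y=1 x=1 r=0
  Δ1: clk:0→1
  Δ2: n0:0→1, y:1→0, r:0→1
  Δ3: v:1→0
  Δ4: u:0→1
  Δ5: z:1→0
  (5Δ to stable)
t=1 Δ0: u=1 clk=1 n0=1 p=1 z=0 v=0 q=1 y=0 x=1 r=1
  Δ1: clk:1→0
  (1Δ to stable)

5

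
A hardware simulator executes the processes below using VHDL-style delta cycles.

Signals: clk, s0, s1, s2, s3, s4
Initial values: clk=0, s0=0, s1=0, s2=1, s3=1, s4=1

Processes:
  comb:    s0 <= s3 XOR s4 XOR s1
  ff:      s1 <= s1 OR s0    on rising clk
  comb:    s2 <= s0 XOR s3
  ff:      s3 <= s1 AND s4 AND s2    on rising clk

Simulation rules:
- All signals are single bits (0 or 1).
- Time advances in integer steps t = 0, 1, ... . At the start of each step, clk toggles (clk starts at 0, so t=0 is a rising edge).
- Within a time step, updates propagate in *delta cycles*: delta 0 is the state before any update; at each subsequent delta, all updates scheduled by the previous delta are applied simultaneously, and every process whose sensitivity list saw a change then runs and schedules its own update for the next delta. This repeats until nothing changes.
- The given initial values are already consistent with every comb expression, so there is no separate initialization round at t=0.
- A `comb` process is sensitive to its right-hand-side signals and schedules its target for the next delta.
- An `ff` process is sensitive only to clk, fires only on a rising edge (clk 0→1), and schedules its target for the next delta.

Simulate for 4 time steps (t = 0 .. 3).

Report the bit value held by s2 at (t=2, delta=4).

0

[bits: clk,s3,s2,s1,s4,s0]
t=0: Δ0=011010 Δ1=111010 Δ2=101010 Δ3=100011 Δ4=101011 | 4Δ
t=1: Δ0=101011 Δ1=001011 | 1Δ
t=2: Δ0=001011 Δ1=101011 Δ2=101111 Δ3=101110 Δ4=100110 | 4Δ
t=3: Δ0=100110 Δ1=000110 | 1Δ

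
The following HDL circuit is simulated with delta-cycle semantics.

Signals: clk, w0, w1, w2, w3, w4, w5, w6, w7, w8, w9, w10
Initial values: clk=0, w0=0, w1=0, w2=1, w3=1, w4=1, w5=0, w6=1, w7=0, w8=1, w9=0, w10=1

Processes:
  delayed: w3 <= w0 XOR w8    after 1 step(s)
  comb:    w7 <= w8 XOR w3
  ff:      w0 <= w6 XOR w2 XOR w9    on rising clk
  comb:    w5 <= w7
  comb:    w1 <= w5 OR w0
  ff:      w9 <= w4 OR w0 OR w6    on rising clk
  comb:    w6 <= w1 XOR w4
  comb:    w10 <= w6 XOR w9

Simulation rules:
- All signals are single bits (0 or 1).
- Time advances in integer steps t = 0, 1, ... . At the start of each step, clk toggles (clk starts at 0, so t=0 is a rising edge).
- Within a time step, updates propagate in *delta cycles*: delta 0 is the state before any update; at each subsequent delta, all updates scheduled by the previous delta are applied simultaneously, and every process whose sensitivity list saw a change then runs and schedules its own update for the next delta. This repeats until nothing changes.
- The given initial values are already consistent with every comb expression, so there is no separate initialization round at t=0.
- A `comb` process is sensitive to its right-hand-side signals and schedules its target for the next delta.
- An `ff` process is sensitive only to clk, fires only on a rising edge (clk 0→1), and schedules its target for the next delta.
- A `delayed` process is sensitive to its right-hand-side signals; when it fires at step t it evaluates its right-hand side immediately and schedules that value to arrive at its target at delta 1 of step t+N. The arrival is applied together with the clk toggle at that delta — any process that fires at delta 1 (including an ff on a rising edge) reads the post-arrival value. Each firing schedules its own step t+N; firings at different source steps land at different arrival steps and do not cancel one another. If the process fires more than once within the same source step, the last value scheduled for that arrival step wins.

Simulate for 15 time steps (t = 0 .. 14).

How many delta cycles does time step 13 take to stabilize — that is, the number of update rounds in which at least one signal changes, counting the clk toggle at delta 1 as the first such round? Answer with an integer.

6

[bits: w1,w7,w4,w0,w6,w5,w3,w8,clk,w2,w10,w9]
t=0: Δ0=001010110110 Δ1=001010111110 Δ2=001010111111 Δ3=001010111101 | 3Δ
t=1: Δ0=001010111101 Δ1=001010110101 | 1Δ
t=2: Δ0=001010110101 Δ1=001010111101 Δ2=001110111101 Δ3=101110111101 Δ4=101100111101 Δ5=101100111111 | 5Δ
t=3: Δ0=101100111111 Δ1=101100010111 Δ2=111100010111 Δ3=111101010111 | 3Δ
t=4: Δ0=111101010111 Δ1=111101011111 Δ2=111001011111 | 2Δ
t=5: Δ0=111001011111 Δ1=111001110111 Δ2=101001110111 Δ3=101000110111 Δ4=001000110111 Δ5=001010110111 Δ6=001010110101 | 6Δ
t=6: Δ0=001010110101 Δ1=001010111101 Δ2=001110111101 Δ3=101110111101 Δ4=101100111101 Δ5=101100111111 | 5Δ
t=7: Δ0=101100111111 Δ1=101100010111 Δ2=111100010111 Δ3=111101010111 | 3Δ
t=8: Δ0=111101010111 Δ1=111101011111 Δ2=111001011111 | 2Δ
t=9: Δ0=111001011111 Δ1=111001110111 Δ2=101001110111 Δ3=101000110111 Δ4=001000110111 Δ5=001010110111 Δ6=001010110101 | 6Δ
t=10: Δ0=001010110101 Δ1=001010111101 Δ2=001110111101 Δ3=101110111101 Δ4=101100111101 Δ5=101100111111 | 5Δ
t=11: Δ0=101100111111 Δ1=101100010111 Δ2=111100010111 Δ3=111101010111 | 3Δ
t=12: Δ0=111101010111 Δ1=111101011111 Δ2=111001011111 | 2Δ
t=13: Δ0=111001011111 Δ1=111001110111 Δ2=101001110111 Δ3=101000110111 Δ4=001000110111 Δ5=001010110111 Δ6=001010110101 | 6Δ
t=14: Δ0=001010110101 Δ1=001010111101 Δ2=001110111101 Δ3=101110111101 Δ4=101100111101 Δ5=101100111111 | 5Δ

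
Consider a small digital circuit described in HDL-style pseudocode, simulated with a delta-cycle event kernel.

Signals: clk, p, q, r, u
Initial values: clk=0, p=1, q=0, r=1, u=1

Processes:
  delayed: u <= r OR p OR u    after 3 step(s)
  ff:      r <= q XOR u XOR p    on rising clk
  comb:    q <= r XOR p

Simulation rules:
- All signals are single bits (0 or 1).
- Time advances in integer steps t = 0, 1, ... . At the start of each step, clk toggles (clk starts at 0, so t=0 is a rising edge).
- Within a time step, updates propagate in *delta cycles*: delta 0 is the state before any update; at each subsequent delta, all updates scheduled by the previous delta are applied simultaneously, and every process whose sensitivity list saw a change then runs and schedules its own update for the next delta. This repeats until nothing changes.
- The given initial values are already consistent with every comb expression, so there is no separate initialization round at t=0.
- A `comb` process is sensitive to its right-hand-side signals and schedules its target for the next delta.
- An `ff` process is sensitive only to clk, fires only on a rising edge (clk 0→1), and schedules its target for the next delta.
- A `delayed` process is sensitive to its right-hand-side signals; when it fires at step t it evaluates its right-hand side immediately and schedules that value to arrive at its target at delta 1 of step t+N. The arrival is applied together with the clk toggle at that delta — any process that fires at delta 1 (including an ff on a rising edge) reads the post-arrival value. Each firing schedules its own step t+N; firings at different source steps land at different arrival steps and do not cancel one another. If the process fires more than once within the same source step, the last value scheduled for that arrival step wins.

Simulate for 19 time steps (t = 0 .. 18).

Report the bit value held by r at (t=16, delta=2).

t=0 Δ0: u=1 r=1 q=0 clk=0 p=1
  Δ1: clk:0→1
  Δ2: r:1→0
  Δ3: q:0→1
  (3Δ to stable)
t=1 Δ0: u=1 r=0 q=1 clk=1 p=1
  Δ1: clk:1→0
  (1Δ to stable)
t=2 Δ0: u=1 r=0 q=1 clk=0 p=1
  Δ1: clk:0→1
  Δ2: r:0→1
  Δ3: q:1→0
  (3Δ to stable)
t=3 Δ0: u=1 r=1 q=0 clk=1 p=1
  Δ1: clk:1→0
  (1Δ to stable)
t=4 Δ0: u=1 r=1 q=0 clk=0 p=1
  Δ1: clk:0→1
  Δ2: r:1→0
  Δ3: q:0→1
  (3Δ to stable)
t=5 Δ0: u=1 r=0 q=1 clk=1 p=1
  Δ1: clk:1→0
  (1Δ to stable)
t=6 Δ0: u=1 r=0 q=1 clk=0 p=1
  Δ1: clk:0→1
  Δ2: r:0→1
  Δ3: q:1→0
  (3Δ to stable)
t=7 Δ0: u=1 r=1 q=0 clk=1 p=1
  Δ1: clk:1→0
  (1Δ to stable)
t=8 Δ0: u=1 r=1 q=0 clk=0 p=1
  Δ1: clk:0→1
  Δ2: r:1→0
  Δ3: q:0→1
  (3Δ to stable)
t=9 Δ0: u=1 r=0 q=1 clk=1 p=1
  Δ1: clk:1→0
  (1Δ to stable)
t=10 Δ0: u=1 r=0 q=1 clk=0 p=1
  Δ1: clk:0→1
  Δ2: r:0→1
  Δ3: q:1→0
  (3Δ to stable)
t=11 Δ0: u=1 r=1 q=0 clk=1 p=1
  Δ1: clk:1→0
  (1Δ to stable)
t=12 Δ0: u=1 r=1 q=0 clk=0 p=1
  Δ1: clk:0→1
  Δ2: r:1→0
  Δ3: q:0→1
  (3Δ to stable)
t=13 Δ0: u=1 r=0 q=1 clk=1 p=1
  Δ1: clk:1→0
  (1Δ to stable)
t=14 Δ0: u=1 r=0 q=1 clk=0 p=1
  Δ1: clk:0→1
  Δ2: r:0→1
  Δ3: q:1→0
  (3Δ to stable)
t=15 Δ0: u=1 r=1 q=0 clk=1 p=1
  Δ1: clk:1→0
  (1Δ to stable)
t=16 Δ0: u=1 r=1 q=0 clk=0 p=1
  Δ1: clk:0→1
  Δ2: r:1→0
  Δ3: q:0→1
  (3Δ to stable)
t=17 Δ0: u=1 r=0 q=1 clk=1 p=1
  Δ1: clk:1→0
  (1Δ to stable)
t=18 Δ0: u=1 r=0 q=1 clk=0 p=1
  Δ1: clk:0→1
  Δ2: r:0→1
  Δ3: q:1→0
  (3Δ to stable)

0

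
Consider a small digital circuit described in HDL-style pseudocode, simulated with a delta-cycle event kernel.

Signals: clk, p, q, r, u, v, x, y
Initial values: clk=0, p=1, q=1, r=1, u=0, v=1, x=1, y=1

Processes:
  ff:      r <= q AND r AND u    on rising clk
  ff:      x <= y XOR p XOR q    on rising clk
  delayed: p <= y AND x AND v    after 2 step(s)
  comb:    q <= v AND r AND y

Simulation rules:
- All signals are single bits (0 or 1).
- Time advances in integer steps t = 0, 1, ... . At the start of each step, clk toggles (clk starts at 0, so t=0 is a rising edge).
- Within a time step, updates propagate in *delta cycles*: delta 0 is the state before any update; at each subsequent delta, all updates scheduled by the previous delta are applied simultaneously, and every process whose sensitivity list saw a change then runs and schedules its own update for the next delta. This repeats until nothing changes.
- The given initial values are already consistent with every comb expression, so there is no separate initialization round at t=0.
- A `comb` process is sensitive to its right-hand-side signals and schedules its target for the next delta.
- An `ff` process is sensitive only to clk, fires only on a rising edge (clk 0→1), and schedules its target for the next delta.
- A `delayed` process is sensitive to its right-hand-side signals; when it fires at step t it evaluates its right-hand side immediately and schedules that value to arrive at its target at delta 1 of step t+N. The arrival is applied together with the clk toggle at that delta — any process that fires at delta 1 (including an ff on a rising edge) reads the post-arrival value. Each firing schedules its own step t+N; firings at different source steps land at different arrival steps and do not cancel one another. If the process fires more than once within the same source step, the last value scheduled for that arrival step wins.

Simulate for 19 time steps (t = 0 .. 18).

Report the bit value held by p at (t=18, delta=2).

1

t=0 Δ0: q=1 v=1 x=1 p=1 y=1 clk=0 r=1 u=0
  Δ1: clk:0→1
  Δ2: r:1→0
  Δ3: q:1→0
  (3Δ to stable)
t=1 Δ0: q=0 v=1 x=1 p=1 y=1 clk=1 r=0 u=0
  Δ1: clk:1→0
  (1Δ to stable)
t=2 Δ0: q=0 v=1 x=1 p=1 y=1 clk=0 r=0 u=0
  Δ1: clk:0→1
  Δ2: x:1→0
  (2Δ to stable)
t=3 Δ0: q=0 v=1 x=0 p=1 y=1 clk=1 r=0 u=0
  Δ1: clk:1→0
  (1Δ to stable)
t=4 Δ0: q=0 v=1 x=0 p=1 y=1 clk=0 r=0 u=0
  Δ1: p:1→0, clk:0→1
  Δ2: x:0→1
  (2Δ to stable)
t=5 Δ0: q=0 v=1 x=1 p=0 y=1 clk=1 r=0 u=0
  Δ1: clk:1→0
  (1Δ to stable)
t=6 Δ0: q=0 v=1 x=1 p=0 y=1 clk=0 r=0 u=0
  Δ1: p:0→1, clk:0→1
  Δ2: x:1→0
  (2Δ to stable)
t=7 Δ0: q=0 v=1 x=0 p=1 y=1 clk=1 r=0 u=0
  Δ1: clk:1→0
  (1Δ to stable)
t=8 Δ0: q=0 v=1 x=0 p=1 y=1 clk=0 r=0 u=0
  Δ1: p:1→0, clk:0→1
  Δ2: x:0→1
  (2Δ to stable)
t=9 Δ0: q=0 v=1 x=1 p=0 y=1 clk=1 r=0 u=0
  Δ1: clk:1→0
  (1Δ to stable)
t=10 Δ0: q=0 v=1 x=1 p=0 y=1 clk=0 r=0 u=0
  Δ1: p:0→1, clk:0→1
  Δ2: x:1→0
  (2Δ to stable)
t=11 Δ0: q=0 v=1 x=0 p=1 y=1 clk=1 r=0 u=0
  Δ1: clk:1→0
  (1Δ to stable)
t=12 Δ0: q=0 v=1 x=0 p=1 y=1 clk=0 r=0 u=0
  Δ1: p:1→0, clk:0→1
  Δ2: x:0→1
  (2Δ to stable)
t=13 Δ0: q=0 v=1 x=1 p=0 y=1 clk=1 r=0 u=0
  Δ1: clk:1→0
  (1Δ to stable)
t=14 Δ0: q=0 v=1 x=1 p=0 y=1 clk=0 r=0 u=0
  Δ1: p:0→1, clk:0→1
  Δ2: x:1→0
  (2Δ to stable)
t=15 Δ0: q=0 v=1 x=0 p=1 y=1 clk=1 r=0 u=0
  Δ1: clk:1→0
  (1Δ to stable)
t=16 Δ0: q=0 v=1 x=0 p=1 y=1 clk=0 r=0 u=0
  Δ1: p:1→0, clk:0→1
  Δ2: x:0→1
  (2Δ to stable)
t=17 Δ0: q=0 v=1 x=1 p=0 y=1 clk=1 r=0 u=0
  Δ1: clk:1→0
  (1Δ to stable)
t=18 Δ0: q=0 v=1 x=1 p=0 y=1 clk=0 r=0 u=0
  Δ1: p:0→1, clk:0→1
  Δ2: x:1→0
  (2Δ to stable)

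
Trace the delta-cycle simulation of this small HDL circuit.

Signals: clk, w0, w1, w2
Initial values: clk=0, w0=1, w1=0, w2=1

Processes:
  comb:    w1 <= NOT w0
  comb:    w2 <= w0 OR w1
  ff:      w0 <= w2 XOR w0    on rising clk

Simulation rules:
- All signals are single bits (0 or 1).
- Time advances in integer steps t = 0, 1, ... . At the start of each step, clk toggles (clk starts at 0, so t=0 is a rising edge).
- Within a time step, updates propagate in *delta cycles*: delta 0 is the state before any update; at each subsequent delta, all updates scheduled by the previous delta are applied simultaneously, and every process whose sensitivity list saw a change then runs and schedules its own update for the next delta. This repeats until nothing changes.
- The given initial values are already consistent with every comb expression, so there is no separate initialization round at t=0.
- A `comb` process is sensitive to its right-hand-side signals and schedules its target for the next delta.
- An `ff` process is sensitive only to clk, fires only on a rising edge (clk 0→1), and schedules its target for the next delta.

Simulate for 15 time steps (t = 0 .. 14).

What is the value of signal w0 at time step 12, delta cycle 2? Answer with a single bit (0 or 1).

0

t=0 Δ0: w0=1 clk=0 w2=1 w1=0
  Δ1: clk:0→1
  Δ2: w0:1→0
  Δ3: w2:1→0, w1:0→1
  Δ4: w2:0→1
  (4Δ to stable)
t=1 Δ0: w0=0 clk=1 w2=1 w1=1
  Δ1: clk:1→0
  (1Δ to stable)
t=2 Δ0: w0=0 clk=0 w2=1 w1=1
  Δ1: clk:0→1
  Δ2: w0:0→1
  Δ3: w1:1→0
  (3Δ to stable)
t=3 Δ0: w0=1 clk=1 w2=1 w1=0
  Δ1: clk:1→0
  (1Δ to stable)
t=4 Δ0: w0=1 clk=0 w2=1 w1=0
  Δ1: clk:0→1
  Δ2: w0:1→0
  Δ3: w2:1→0, w1:0→1
  Δ4: w2:0→1
  (4Δ to stable)
t=5 Δ0: w0=0 clk=1 w2=1 w1=1
  Δ1: clk:1→0
  (1Δ to stable)
t=6 Δ0: w0=0 clk=0 w2=1 w1=1
  Δ1: clk:0→1
  Δ2: w0:0→1
  Δ3: w1:1→0
  (3Δ to stable)
t=7 Δ0: w0=1 clk=1 w2=1 w1=0
  Δ1: clk:1→0
  (1Δ to stable)
t=8 Δ0: w0=1 clk=0 w2=1 w1=0
  Δ1: clk:0→1
  Δ2: w0:1→0
  Δ3: w2:1→0, w1:0→1
  Δ4: w2:0→1
  (4Δ to stable)
t=9 Δ0: w0=0 clk=1 w2=1 w1=1
  Δ1: clk:1→0
  (1Δ to stable)
t=10 Δ0: w0=0 clk=0 w2=1 w1=1
  Δ1: clk:0→1
  Δ2: w0:0→1
  Δ3: w1:1→0
  (3Δ to stable)
t=11 Δ0: w0=1 clk=1 w2=1 w1=0
  Δ1: clk:1→0
  (1Δ to stable)
t=12 Δ0: w0=1 clk=0 w2=1 w1=0
  Δ1: clk:0→1
  Δ2: w0:1→0
  Δ3: w2:1→0, w1:0→1
  Δ4: w2:0→1
  (4Δ to stable)
t=13 Δ0: w0=0 clk=1 w2=1 w1=1
  Δ1: clk:1→0
  (1Δ to stable)
t=14 Δ0: w0=0 clk=0 w2=1 w1=1
  Δ1: clk:0→1
  Δ2: w0:0→1
  Δ3: w1:1→0
  (3Δ to stable)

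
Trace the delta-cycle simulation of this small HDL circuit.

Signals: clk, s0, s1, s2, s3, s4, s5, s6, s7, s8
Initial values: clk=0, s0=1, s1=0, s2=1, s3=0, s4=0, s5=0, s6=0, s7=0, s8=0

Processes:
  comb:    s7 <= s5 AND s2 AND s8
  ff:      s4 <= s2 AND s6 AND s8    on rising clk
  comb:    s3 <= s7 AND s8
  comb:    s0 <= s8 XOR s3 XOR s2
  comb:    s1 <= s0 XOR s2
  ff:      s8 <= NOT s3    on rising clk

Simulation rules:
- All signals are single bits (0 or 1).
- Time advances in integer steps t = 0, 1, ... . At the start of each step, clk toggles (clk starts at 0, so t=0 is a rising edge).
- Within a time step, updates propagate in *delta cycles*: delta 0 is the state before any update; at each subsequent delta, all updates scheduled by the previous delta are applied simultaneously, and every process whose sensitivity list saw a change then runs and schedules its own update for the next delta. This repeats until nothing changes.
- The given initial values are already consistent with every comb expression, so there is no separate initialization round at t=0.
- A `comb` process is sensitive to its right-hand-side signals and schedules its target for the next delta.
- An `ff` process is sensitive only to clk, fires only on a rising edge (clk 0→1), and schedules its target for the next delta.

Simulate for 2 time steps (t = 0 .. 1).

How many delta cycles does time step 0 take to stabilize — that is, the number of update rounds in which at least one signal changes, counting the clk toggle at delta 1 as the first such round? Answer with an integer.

t0.Δ0 s5=0 s6=0 s2=1 clk=0 s0=1 s4=0 s8=0 s3=0 s1=0 s7=0
t0.Δ1 s5=0 s6=0 s2=1 clk=1 s0=1 s4=0 s8=0 s3=0 s1=0 s7=0
t0.Δ2 s5=0 s6=0 s2=1 clk=1 s0=1 s4=0 s8=1 s3=0 s1=0 s7=0
t0.Δ3 s5=0 s6=0 s2=1 clk=1 s0=0 s4=0 s8=1 s3=0 s1=0 s7=0
t0.Δ4 s5=0 s6=0 s2=1 clk=1 s0=0 s4=0 s8=1 s3=0 s1=1 s7=0
t1.Δ0 s5=0 s6=0 s2=1 clk=1 s0=0 s4=0 s8=1 s3=0 s1=1 s7=0
t1.Δ1 s5=0 s6=0 s2=1 clk=0 s0=0 s4=0 s8=1 s3=0 s1=1 s7=0

4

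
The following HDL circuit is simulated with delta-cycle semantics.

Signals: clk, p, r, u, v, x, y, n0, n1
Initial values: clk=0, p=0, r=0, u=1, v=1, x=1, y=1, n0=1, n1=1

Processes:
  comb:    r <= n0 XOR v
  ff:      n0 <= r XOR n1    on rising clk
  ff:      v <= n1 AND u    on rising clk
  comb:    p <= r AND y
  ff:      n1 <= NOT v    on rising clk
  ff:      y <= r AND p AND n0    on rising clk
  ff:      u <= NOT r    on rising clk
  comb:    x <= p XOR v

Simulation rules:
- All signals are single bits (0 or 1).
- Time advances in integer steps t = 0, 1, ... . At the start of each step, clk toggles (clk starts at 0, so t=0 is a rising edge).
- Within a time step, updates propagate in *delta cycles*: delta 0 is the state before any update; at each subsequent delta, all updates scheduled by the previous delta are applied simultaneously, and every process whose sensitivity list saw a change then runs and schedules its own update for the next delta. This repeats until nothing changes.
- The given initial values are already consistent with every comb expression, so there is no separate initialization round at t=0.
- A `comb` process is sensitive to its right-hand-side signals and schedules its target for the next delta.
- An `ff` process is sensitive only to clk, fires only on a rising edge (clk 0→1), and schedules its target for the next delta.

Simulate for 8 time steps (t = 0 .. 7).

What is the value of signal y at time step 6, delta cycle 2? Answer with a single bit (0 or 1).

0

[bits: r,v,u,n0,x,n1,y,p,clk]
t=0: Δ0=011111100 Δ1=011111101 Δ2=011110001 | 2Δ
t=1: Δ0=011110001 Δ1=011110000 | 1Δ
t=2: Δ0=011110000 Δ1=011110001 Δ2=001010001 Δ3=001000001 | 3Δ
t=3: Δ0=001000001 Δ1=001000000 | 1Δ
t=4: Δ0=001000000 Δ1=001000001 Δ2=001001001 | 2Δ
t=5: Δ0=001001001 Δ1=001001000 | 1Δ
t=6: Δ0=001001000 Δ1=001001001 Δ2=011101001 Δ3=011111001 | 3Δ
t=7: Δ0=011111001 Δ1=011111000 | 1Δ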